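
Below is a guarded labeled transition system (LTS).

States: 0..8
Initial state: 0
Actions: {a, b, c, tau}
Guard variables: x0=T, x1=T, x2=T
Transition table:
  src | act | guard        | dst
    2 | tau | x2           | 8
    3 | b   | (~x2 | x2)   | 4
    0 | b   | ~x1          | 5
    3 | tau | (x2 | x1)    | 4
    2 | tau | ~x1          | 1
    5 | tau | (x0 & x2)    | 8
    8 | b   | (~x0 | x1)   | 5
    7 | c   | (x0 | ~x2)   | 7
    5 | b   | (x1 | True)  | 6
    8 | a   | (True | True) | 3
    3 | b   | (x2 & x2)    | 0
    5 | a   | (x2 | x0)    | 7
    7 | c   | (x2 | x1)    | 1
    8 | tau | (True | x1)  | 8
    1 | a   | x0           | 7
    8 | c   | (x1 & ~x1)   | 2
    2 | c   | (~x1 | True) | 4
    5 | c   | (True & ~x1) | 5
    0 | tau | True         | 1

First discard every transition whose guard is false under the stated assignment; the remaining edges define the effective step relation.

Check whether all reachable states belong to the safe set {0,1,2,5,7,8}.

Allowed set {0,1,2,5,7,8}
R = {0,1,7}
  0: ok
  1: ok
  7: ok

Answer: INVARIANT HOLDS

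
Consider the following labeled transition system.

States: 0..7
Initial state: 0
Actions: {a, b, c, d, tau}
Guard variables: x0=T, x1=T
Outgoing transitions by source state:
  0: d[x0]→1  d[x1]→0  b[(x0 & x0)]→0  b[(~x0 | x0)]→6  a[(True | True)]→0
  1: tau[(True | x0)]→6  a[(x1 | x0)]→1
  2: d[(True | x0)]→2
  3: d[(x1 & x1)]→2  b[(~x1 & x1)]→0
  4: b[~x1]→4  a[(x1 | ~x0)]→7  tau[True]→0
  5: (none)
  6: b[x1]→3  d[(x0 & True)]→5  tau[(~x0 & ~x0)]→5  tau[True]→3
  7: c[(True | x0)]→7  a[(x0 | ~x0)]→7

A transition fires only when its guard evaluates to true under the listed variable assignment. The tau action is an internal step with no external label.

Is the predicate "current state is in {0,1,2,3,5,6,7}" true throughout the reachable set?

Answer: INVARIANT HOLDS

Working:
Inv-set: {0,1,2,3,5,6,7}
Reach set: {0,1,2,3,5,6}
  0: ok
  1: ok
  2: ok
  3: ok
  5: ok
  6: ok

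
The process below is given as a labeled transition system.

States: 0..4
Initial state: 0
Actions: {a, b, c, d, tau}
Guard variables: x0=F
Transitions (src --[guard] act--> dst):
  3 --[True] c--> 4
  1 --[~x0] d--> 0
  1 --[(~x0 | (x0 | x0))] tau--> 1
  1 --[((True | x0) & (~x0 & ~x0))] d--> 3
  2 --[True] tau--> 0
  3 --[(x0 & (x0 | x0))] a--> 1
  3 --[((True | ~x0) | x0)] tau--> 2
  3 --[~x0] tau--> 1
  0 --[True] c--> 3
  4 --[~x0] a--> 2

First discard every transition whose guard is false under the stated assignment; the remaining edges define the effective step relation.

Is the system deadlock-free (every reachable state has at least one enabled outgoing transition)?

Reachable = {0,1,2,3,4}
  0: c→3  [deg 1]
  1: d→0  d→3  tau→1  [deg 3]
  2: tau→0  [deg 1]
  3: c→4  tau→1  tau→2  [deg 3]
  4: a→2  [deg 1]

Answer: DEADLOCK-FREE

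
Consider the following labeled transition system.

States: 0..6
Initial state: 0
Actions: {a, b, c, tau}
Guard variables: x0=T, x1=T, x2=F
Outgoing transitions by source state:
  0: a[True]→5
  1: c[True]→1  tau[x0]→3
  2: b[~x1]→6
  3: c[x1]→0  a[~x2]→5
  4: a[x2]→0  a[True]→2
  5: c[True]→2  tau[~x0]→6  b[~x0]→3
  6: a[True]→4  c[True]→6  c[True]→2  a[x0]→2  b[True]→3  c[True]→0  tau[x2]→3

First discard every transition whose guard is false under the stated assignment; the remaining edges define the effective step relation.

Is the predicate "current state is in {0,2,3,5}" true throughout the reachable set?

Inv-set: {0,2,3,5}
Reachable = {0,2,5}
  0: ok
  2: ok
  5: ok

Answer: INVARIANT HOLDS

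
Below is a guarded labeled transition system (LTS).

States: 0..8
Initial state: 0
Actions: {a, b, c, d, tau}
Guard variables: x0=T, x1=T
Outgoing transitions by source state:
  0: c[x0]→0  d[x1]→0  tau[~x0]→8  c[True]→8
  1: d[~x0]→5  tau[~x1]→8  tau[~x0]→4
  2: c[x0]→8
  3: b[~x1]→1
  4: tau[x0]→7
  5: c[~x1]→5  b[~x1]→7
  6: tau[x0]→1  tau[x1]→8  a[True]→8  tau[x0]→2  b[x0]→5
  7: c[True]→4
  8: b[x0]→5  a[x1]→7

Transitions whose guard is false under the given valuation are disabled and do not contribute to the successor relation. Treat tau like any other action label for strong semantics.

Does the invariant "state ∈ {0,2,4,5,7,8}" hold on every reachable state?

Inv-set: {0,2,4,5,7,8}
Reach set: {0,4,5,7,8}
  0: ok
  4: ok
  5: ok
  7: ok
  8: ok

Answer: INVARIANT HOLDS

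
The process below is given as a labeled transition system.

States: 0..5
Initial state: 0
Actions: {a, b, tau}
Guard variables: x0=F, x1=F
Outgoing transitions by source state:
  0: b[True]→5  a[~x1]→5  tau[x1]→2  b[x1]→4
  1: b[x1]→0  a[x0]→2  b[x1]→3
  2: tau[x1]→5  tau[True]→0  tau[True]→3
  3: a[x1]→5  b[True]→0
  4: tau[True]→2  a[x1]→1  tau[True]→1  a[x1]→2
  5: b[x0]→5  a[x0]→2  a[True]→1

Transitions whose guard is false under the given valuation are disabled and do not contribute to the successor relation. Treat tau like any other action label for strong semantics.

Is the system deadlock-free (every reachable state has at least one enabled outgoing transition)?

Answer: DEADLOCK at state 1

Working:
Reachable = {0,1,5}
  0: a→5  b→5  [2 out]
  1: ∅  [deadlock]
  5: a→1  [1 out]
Path to 1: b·a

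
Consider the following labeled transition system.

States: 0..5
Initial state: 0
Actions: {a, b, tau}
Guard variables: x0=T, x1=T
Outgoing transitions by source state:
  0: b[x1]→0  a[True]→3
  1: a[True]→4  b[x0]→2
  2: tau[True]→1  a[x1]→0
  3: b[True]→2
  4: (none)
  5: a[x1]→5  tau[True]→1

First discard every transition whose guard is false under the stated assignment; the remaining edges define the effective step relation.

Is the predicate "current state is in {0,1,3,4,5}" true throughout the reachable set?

Answer: INVARIANT VIOLATED at state 2

Working:
Safe = {0,1,3,4,5}
Reachable = {0,1,2,3,4}
  0: ✓
  1: ✓
  2: ✗ unsafe
  3: ✓
  4: ✓
witness against invariant: a·b → 2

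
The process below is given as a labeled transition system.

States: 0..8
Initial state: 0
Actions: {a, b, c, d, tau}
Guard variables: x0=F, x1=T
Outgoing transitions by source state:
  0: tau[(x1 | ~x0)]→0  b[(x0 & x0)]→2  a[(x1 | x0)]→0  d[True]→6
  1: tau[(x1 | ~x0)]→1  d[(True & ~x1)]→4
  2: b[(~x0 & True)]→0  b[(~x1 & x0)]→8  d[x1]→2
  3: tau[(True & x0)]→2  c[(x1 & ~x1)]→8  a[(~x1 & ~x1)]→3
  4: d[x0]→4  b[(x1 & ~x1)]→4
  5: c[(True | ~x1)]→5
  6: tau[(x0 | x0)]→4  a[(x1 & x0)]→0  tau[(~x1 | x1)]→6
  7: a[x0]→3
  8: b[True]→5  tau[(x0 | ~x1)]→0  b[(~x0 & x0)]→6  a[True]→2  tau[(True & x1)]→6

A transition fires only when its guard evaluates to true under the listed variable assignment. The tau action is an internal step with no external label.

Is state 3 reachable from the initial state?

11 transition(s) survive guard evaluation.
depth 0: {0}
depth 1: {6}  total {0,6}
Reach set: {0,6}

Answer: UNREACHABLE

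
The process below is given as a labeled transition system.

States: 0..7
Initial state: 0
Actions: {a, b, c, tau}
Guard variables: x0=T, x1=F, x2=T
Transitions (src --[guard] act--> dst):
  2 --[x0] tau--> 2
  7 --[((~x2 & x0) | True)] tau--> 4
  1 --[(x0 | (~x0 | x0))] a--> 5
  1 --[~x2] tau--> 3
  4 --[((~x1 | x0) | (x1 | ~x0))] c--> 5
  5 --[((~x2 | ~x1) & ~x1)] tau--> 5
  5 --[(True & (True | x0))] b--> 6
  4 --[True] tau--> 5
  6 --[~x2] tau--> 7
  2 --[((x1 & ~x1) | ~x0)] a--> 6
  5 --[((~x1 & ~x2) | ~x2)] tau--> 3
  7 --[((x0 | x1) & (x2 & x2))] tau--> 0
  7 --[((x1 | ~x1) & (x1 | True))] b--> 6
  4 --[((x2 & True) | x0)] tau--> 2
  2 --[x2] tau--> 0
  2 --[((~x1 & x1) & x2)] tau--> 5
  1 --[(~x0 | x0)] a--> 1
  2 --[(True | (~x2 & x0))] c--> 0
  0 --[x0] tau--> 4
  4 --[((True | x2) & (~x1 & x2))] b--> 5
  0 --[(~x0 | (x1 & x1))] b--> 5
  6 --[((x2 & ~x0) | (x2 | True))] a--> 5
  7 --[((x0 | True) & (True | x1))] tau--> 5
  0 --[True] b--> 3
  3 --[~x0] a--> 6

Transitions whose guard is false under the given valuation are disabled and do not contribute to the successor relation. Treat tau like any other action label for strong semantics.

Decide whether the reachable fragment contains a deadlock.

Answer: DEADLOCK at state 3

Working:
Reachable = {0,2,3,4,5,6}
  0: b→3  tau→4  [2 exit(s)]
  2: c→0  tau→0  tau→2  [3 exit(s)]
  3: ∅  [no exit]
  4: b→5  c→5  tau→2  tau→5  [4 exit(s)]
  5: b→6  tau→5  [2 exit(s)]
  6: a→5  [1 exit(s)]
witness 3: b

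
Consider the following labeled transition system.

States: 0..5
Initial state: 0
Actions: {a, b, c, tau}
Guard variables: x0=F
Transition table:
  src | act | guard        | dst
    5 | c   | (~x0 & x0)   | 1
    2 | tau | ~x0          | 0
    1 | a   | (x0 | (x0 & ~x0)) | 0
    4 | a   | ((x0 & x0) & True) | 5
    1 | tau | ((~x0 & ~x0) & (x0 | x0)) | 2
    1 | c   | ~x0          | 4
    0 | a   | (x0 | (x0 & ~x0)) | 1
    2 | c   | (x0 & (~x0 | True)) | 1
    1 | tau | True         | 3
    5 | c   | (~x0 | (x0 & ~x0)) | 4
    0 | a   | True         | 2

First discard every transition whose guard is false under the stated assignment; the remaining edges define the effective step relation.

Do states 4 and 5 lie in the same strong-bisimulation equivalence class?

Answer: NOT BISIMILAR

Trace:
Refine partition for ~:
  π0 = {{0,1,2,3,4,5}}
  π1 = {{0},{1},{2},{3,4},{5}}
stable after 2 split(s): 5 block(s)
4∈{3,4}, 5∈{5}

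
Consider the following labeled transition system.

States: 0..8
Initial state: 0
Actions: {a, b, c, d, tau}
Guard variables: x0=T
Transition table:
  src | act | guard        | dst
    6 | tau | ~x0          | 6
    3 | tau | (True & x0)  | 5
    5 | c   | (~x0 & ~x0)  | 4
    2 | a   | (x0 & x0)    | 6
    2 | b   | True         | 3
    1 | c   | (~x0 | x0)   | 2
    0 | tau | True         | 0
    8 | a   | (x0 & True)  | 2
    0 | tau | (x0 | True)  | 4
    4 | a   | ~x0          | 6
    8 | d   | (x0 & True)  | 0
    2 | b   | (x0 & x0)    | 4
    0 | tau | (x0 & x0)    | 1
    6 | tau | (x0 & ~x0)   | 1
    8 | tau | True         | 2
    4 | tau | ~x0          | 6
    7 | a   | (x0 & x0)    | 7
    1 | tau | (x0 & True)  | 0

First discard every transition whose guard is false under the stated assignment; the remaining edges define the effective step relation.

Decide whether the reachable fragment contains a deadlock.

R = {0,1,2,3,4,5,6}
  0: tau→0  tau→1  tau→4  [3 out]
  1: c→2  tau→0  [2 out]
  2: a→6  b→3  b→4  [3 out]
  3: tau→5  [1 out]
  4: ∅  [deadlock]
  5: ∅  [deadlock]
  6: ∅  [deadlock]
Path to 4: tau

Answer: DEADLOCK at state 4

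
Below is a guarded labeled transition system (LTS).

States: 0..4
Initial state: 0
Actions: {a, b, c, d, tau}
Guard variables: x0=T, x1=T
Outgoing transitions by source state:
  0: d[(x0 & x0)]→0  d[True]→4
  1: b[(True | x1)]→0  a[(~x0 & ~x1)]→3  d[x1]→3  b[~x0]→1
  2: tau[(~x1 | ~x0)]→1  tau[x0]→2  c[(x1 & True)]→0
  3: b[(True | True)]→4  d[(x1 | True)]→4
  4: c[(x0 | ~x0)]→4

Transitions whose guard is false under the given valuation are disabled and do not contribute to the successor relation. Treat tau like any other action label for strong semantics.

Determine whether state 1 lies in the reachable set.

After dropping false guards: 9 live edges.
depth 0: {0}
depth 1: {4}  now seen {0,4}
R = {0,4}

Answer: UNREACHABLE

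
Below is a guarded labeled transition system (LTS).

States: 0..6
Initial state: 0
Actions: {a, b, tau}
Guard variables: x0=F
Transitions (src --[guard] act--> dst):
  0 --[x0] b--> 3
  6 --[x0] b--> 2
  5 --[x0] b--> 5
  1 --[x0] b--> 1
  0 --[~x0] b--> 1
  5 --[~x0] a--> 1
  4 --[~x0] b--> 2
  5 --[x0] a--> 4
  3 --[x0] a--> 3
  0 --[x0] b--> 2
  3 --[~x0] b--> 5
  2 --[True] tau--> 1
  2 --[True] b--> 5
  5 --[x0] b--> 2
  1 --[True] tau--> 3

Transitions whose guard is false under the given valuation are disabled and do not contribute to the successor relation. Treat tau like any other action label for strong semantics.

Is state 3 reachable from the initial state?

Guard filter leaves 7 enabled edge(s).
Layer 0: {0}
Layer 1: {1}  total {0,1}
Layer 2: {3}  total {0,1,3}
Layer 3: {5}  total {0,1,3,5}
R = {0,1,3,5}
Path to 3: b·tau

Answer: REACHABLE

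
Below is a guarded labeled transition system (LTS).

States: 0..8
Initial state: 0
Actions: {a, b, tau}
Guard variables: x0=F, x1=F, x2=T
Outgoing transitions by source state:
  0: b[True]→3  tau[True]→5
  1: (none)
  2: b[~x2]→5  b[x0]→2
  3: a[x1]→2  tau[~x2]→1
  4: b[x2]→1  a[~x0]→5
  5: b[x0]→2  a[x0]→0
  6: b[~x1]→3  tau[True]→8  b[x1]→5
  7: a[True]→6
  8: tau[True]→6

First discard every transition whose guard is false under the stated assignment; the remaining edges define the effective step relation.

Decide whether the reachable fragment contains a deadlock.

Reach set: {0,3,5}
  0: b→3  tau→5  [deg 2]
  3: ∅  [no exit]
  5: ∅  [no exit]
trace reaching 3: b

Answer: DEADLOCK at state 3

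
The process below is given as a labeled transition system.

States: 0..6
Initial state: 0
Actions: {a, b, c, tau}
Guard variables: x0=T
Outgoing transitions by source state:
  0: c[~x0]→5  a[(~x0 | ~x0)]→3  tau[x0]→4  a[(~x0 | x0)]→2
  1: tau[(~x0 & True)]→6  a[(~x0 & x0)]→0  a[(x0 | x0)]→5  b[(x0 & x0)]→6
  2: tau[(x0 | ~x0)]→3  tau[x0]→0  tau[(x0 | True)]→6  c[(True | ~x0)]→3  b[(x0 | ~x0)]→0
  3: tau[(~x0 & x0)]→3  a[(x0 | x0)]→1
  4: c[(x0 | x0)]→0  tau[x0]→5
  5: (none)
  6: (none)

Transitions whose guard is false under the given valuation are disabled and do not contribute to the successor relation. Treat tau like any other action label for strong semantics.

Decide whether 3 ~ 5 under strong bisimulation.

Answer: NOT BISIMILAR

Analysis:
Compute ~ classes (split until stable):
  P[0] = {{0,1,2,3,4,5,6}}
  P[1] = {{0},{1},{2},{3},{4},{5,6}}
Fixed point at round 2; 6 class(es).
[3]={3}  [5]={5,6}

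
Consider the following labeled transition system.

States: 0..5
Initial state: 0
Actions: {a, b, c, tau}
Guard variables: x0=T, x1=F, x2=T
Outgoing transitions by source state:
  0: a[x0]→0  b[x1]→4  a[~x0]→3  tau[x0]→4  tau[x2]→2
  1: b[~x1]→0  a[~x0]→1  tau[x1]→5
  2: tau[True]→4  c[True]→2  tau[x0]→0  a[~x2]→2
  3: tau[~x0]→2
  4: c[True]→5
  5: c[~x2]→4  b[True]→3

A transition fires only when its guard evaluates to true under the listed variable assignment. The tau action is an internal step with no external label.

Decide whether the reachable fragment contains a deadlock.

R = {0,2,3,4,5}
  0: a→0  tau→2  tau→4  [deg 3]
  2: c→2  tau→0  tau→4  [deg 3]
  3: ∅  [deadlock]
  4: c→5  [deg 1]
  5: b→3  [deg 1]
trace reaching 3: tau·c·b

Answer: DEADLOCK at state 3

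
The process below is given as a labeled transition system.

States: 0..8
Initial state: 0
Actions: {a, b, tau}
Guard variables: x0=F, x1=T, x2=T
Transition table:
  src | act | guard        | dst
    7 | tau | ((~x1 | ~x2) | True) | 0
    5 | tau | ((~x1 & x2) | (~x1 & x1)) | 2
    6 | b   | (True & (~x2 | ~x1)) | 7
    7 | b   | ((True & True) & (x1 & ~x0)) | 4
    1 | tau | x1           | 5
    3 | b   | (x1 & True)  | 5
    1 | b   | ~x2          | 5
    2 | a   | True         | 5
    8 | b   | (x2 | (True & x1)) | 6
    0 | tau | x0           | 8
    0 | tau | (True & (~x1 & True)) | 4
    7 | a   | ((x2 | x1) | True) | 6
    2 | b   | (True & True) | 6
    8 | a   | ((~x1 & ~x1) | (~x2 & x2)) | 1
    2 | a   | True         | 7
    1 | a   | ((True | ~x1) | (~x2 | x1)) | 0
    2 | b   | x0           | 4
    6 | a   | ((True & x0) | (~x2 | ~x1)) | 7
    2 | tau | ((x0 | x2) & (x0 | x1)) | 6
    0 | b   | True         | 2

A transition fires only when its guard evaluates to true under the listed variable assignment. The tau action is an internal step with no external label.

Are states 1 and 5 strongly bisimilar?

Bisimulation quotient by refinement:
  π0 = {{0,1,2,3,4,5,6,7,8}}
  π1 = {{0,3,8},{1},{2,7},{4,5,6}}
  π2 = {{0},{1},{2},{3,8},{4,5,6},{7}}
6 equivalence class(es) (converged in 3)
[1]={1}  [5]={4,5,6}

Answer: NOT BISIMILAR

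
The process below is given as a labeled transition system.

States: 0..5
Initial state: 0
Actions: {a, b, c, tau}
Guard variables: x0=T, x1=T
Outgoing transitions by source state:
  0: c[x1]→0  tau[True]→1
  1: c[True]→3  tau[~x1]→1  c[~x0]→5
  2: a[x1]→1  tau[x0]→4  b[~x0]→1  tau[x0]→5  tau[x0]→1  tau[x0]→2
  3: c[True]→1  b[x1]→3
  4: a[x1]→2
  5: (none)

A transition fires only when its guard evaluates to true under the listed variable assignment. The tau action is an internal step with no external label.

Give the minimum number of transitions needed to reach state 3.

Answer: 2

Working:
BFS to 3:
  Layer 0: {0}
  Layer 1: {1}
  Layer 2: {3}
first hit 3 at d=2 via tau·c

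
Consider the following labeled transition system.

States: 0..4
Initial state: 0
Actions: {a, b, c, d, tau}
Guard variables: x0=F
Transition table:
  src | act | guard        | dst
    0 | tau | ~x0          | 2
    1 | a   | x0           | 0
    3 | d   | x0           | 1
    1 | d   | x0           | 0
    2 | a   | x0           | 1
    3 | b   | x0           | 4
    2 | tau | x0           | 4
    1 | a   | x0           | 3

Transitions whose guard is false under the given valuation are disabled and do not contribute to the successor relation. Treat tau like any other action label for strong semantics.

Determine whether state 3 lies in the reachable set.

Guard filter leaves 1 enabled edge(s).
depth 0: {0}
depth 1: {2}  now seen {0,2}
R = {0,2}

Answer: UNREACHABLE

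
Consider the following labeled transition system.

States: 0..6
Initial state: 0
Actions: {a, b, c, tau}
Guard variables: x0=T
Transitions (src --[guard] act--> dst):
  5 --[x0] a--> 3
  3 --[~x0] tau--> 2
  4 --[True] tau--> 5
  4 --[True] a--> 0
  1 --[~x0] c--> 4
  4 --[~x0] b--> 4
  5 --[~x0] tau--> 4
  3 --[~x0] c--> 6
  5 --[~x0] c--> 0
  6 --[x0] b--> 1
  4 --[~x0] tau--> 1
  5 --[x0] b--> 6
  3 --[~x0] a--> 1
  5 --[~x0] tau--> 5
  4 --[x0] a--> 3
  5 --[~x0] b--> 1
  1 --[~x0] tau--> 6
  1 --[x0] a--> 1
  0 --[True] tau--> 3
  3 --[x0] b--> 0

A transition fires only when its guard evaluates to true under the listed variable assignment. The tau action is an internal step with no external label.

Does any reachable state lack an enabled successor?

Reachable = {0,3}
  0: tau→3  [deg 1]
  3: b→0  [deg 1]

Answer: DEADLOCK-FREE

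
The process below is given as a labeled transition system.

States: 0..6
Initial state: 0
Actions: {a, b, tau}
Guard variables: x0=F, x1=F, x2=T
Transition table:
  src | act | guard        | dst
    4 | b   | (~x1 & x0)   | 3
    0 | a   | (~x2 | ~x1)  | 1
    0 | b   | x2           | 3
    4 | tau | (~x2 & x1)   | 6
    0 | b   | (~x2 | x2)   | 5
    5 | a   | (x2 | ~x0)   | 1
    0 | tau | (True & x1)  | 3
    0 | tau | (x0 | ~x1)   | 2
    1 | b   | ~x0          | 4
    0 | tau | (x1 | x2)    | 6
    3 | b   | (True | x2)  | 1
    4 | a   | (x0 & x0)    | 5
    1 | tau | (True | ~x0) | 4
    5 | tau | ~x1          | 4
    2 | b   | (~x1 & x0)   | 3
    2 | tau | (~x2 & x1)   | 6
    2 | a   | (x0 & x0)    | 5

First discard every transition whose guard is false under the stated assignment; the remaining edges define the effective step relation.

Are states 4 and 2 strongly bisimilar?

Compute ~ classes (split until stable):
  round 0: {{0,1,2,3,4,5,6}}
  round 1: {{0},{1},{2,4,6},{3},{5}}
5 equivalence class(es) (converged in 2)
class of 4: {2,4,6}; class of 2: {2,4,6}

Answer: BISIMILAR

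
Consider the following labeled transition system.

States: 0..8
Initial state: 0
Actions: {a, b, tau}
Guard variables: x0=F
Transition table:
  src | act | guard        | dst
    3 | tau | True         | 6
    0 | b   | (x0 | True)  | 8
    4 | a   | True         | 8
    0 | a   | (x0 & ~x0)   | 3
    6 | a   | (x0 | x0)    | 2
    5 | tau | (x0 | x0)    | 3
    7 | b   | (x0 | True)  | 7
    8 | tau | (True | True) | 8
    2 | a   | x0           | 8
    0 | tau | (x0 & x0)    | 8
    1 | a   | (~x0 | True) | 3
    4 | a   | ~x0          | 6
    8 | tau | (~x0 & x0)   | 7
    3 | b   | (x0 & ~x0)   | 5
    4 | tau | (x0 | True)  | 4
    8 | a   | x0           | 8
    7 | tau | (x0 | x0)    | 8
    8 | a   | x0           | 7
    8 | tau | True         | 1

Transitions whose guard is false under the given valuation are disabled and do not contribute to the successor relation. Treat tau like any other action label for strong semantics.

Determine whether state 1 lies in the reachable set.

9 transition(s) survive guard evaluation.
Layer 0: {0}
Layer 1: {8}  total {0,8}
Layer 2: {1}  total {0,1,8}
Layer 3: {3}  total {0,1,3,8}
Layer 4: {6}  total {0,1,3,6,8}
R = {0,1,3,6,8}
trace reaching 1: b·tau

Answer: REACHABLE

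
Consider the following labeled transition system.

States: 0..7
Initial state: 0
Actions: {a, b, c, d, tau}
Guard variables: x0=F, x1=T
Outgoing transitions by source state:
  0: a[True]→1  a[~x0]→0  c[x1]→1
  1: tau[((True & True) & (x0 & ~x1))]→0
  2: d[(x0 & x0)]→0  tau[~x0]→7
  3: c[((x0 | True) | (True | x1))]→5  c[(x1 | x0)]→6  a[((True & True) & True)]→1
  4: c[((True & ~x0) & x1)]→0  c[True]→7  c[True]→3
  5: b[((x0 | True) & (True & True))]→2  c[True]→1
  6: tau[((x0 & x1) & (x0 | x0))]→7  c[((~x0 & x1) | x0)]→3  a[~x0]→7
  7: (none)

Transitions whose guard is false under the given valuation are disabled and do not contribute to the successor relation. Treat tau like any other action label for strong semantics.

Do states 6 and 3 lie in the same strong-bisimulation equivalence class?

Answer: NOT BISIMILAR

Analysis:
Compute ~ classes (split until stable):
  P[0] = {{0,1,2,3,4,5,6,7}}
  P[1] = {{0,3,6},{1,7},{2},{4},{5}}
  P[2] = {{0},{1,7},{2},{3},{4},{5},{6}}
Fixed point at round 3; 7 class(es).
6∈{6}, 3∈{3}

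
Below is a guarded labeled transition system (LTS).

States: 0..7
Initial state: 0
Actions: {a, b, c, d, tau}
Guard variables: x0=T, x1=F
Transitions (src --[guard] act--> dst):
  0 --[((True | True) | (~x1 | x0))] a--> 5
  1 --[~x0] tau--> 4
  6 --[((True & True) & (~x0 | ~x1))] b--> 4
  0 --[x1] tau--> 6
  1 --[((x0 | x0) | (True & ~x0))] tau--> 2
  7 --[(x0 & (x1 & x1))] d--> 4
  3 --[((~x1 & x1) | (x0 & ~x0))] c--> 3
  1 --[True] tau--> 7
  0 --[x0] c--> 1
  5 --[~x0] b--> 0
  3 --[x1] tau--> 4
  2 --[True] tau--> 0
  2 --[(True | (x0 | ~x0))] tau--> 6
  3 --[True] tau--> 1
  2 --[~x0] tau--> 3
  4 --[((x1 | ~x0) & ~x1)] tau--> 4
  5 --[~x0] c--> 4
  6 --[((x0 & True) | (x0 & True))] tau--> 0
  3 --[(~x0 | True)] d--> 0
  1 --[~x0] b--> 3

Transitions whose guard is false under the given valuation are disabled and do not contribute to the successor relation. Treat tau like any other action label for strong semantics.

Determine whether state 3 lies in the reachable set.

Guard filter leaves 10 enabled edge(s).
L0 = {0}
L1 = {1,5}  total {0,1,5}
L2 = {2,7}  total {0,1,2,5,7}
L3 = {6}  total {0,1,2,5,6,7}
L4 = {4}  total {0,1,2,4,5,6,7}
Reach set: {0,1,2,4,5,6,7}

Answer: UNREACHABLE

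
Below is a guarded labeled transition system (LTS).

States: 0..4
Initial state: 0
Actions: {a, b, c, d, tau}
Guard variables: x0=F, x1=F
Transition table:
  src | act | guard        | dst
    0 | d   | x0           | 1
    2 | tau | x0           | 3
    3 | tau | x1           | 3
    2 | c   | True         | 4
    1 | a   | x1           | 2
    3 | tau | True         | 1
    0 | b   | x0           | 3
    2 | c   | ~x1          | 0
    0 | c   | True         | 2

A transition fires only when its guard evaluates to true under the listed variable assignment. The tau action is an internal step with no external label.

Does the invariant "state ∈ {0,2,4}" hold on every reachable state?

Allowed set {0,2,4}
R = {0,2,4}
  0: ✓
  2: ✓
  4: ✓

Answer: INVARIANT HOLDS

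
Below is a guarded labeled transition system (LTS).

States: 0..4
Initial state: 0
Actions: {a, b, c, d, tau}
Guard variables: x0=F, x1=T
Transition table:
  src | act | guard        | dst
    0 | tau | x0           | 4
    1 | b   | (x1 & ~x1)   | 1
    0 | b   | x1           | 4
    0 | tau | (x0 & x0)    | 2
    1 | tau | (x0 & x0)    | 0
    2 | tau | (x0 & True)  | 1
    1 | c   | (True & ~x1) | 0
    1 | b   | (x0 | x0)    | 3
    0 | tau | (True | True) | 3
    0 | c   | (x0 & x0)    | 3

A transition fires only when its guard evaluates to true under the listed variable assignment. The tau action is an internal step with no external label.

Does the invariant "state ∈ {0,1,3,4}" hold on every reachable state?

Answer: INVARIANT HOLDS

Analysis:
Allowed set {0,1,3,4}
R = {0,3,4}
  0: ✓
  3: ✓
  4: ✓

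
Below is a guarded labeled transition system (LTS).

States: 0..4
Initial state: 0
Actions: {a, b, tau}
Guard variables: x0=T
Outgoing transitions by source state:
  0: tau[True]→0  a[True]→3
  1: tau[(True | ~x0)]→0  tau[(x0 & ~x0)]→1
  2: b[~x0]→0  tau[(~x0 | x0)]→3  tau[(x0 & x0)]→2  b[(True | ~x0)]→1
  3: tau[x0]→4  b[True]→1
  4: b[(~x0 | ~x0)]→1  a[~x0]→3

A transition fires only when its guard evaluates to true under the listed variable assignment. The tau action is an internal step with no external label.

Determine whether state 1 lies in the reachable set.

8 transition(s) survive guard evaluation.
Layer 0: {0}
Layer 1: {3}  cumulative {0,3}
Layer 2: {1,4}  cumulative {0,1,3,4}
R = {0,1,3,4}
Path to 1: a·b

Answer: REACHABLE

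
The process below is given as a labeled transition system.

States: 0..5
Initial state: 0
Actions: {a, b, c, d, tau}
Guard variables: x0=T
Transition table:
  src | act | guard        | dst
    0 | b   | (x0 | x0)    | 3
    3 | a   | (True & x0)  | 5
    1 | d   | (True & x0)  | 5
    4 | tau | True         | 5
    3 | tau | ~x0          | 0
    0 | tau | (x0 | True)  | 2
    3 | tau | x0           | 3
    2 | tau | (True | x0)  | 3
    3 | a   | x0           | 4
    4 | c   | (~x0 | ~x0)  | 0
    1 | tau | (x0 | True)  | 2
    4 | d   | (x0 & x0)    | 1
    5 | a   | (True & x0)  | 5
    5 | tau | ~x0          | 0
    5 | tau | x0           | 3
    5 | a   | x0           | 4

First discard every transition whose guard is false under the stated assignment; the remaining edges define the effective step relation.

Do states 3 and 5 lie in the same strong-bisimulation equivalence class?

Answer: BISIMILAR

Working:
Bisimulation quotient by refinement:
  P[0] = {{0,1,2,3,4,5}}
  P[1] = {{0},{1,4},{2},{3,5}}
  P[2] = {{0},{1},{2},{3,5},{4}}
Fixed point at round 3; 5 class(es).
class of 3: {3,5}; class of 5: {3,5}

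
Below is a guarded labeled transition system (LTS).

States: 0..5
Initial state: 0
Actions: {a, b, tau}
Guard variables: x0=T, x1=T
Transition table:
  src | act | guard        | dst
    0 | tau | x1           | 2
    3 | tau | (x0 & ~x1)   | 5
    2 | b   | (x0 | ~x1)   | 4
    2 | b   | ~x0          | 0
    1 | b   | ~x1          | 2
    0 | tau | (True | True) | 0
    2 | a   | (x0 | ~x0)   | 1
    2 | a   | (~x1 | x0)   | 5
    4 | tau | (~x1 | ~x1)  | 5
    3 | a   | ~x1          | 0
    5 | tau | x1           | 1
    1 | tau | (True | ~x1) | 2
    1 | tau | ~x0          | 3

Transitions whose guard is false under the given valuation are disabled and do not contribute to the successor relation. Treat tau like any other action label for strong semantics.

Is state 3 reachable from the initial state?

7 transition(s) survive guard evaluation.
Layer 0: {0}
Layer 1: {2}  now seen {0,2}
Layer 2: {1,4,5}  now seen {0,1,2,4,5}
Reachable = {0,1,2,4,5}

Answer: UNREACHABLE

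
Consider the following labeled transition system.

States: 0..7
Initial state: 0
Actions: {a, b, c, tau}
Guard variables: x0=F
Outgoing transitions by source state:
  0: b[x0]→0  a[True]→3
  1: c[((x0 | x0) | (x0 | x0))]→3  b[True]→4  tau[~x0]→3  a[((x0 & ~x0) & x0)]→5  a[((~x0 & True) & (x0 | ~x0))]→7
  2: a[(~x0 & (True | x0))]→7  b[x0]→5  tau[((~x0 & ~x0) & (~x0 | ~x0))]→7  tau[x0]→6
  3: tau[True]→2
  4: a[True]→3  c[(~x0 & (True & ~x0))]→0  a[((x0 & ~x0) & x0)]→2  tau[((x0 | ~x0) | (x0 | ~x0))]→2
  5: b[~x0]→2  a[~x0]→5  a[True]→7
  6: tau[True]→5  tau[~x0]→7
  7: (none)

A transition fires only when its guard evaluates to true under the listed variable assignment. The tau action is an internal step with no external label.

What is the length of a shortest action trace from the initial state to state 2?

Answer: 2

Analysis:
BFS to 2:
  depth 0: {0}
  depth 1: {3}
  depth 2: {2}
2 enters at depth 2; path a·tau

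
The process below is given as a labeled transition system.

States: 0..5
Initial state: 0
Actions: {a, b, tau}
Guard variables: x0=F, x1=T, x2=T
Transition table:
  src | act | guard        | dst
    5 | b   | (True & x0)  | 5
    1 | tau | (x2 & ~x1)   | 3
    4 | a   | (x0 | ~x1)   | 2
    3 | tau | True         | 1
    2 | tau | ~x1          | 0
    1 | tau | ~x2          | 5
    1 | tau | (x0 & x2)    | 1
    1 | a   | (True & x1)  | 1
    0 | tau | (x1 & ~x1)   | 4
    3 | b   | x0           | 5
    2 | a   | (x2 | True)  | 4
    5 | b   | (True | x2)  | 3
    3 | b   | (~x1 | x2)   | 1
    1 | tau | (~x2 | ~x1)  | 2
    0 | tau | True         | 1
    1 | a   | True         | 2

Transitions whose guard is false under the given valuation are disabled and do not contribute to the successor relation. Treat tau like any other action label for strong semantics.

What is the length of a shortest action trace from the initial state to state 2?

BFS to 2:
  L0 = {0}
  L1 = {1}
  L2 = {2}
first hit 2 at d=2 via tau·a

Answer: 2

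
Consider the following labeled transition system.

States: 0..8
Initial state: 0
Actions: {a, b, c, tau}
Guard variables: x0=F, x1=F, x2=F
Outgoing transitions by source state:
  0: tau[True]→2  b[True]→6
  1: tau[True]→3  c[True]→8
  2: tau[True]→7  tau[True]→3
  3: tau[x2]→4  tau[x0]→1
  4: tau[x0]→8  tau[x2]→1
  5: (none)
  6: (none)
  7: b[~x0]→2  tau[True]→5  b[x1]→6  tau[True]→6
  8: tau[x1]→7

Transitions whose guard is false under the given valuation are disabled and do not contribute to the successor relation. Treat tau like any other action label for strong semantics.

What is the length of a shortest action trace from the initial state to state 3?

Answer: 2

Analysis:
Layered search for 3:
  depth 0: {0}
  depth 1: {2,6}
  depth 2: {3,7}
3 enters at depth 2; path tau·tau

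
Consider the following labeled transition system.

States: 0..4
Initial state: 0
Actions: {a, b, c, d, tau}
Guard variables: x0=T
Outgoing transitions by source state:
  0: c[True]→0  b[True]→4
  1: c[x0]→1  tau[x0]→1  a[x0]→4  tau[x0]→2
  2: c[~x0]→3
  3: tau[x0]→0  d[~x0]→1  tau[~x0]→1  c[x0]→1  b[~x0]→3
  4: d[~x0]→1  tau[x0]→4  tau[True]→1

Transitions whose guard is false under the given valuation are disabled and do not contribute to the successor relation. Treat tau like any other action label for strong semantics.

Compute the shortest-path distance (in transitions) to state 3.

Answer: UNREACHABLE

Analysis:
BFS to 3:
  depth 0: {0}
  depth 1: {4}
  depth 2: {1}
  depth 3: {2}
3 never appears.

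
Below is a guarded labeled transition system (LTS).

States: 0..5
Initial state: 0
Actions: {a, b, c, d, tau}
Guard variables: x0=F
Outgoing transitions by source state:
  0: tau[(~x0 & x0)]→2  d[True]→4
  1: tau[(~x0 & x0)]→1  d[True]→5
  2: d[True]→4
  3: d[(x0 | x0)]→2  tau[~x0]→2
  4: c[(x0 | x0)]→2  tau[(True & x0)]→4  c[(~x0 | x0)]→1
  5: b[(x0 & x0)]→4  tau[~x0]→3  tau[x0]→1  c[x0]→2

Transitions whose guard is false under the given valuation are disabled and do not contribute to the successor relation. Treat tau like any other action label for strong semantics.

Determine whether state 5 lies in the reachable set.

Answer: REACHABLE

Trace:
After dropping false guards: 6 live edges.
L0 = {0}
L1 = {4}  total {0,4}
L2 = {1}  total {0,1,4}
L3 = {5}  total {0,1,4,5}
L4 = {3}  total {0,1,3,4,5}
L5 = {2}  total {0,1,2,3,4,5}
Reachable = {0,1,2,3,4,5}
Path to 5: d·c·d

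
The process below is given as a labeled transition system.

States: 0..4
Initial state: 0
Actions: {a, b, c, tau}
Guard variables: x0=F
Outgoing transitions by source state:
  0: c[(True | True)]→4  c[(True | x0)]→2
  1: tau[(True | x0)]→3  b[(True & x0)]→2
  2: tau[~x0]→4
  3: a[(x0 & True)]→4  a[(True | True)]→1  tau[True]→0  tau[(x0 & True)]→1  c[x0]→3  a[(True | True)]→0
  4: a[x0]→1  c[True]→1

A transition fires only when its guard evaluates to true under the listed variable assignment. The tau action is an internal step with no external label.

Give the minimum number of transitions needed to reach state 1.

Breadth-first toward 1:
  L0 = {0}
  L1 = {2,4}
  L2 = {1}
depth(1)=2, e.g. c·c

Answer: 2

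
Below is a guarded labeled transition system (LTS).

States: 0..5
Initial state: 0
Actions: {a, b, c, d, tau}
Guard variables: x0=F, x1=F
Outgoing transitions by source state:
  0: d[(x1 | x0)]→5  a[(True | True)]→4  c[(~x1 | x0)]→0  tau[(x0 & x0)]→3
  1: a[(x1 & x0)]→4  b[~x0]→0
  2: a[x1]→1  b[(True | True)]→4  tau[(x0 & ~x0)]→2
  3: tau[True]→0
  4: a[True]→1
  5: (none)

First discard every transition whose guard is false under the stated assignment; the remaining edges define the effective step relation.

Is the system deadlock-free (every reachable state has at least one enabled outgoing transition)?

Reachable = {0,1,4}
  0: a→4  c→0  [deg 2]
  1: b→0  [deg 1]
  4: a→1  [deg 1]

Answer: DEADLOCK-FREE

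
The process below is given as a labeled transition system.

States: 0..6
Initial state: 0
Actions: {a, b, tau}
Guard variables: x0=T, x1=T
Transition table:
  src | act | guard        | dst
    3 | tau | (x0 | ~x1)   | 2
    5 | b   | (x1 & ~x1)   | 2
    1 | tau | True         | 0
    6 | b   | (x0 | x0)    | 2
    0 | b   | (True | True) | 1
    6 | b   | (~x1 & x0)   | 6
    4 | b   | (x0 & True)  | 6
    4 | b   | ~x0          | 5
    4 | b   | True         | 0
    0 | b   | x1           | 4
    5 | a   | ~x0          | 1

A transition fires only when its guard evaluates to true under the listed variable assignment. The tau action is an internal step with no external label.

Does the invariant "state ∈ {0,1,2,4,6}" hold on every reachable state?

Answer: INVARIANT HOLDS

Trace:
Inv-set: {0,1,2,4,6}
Reach set: {0,1,2,4,6}
  0: safe
  1: safe
  2: safe
  4: safe
  6: safe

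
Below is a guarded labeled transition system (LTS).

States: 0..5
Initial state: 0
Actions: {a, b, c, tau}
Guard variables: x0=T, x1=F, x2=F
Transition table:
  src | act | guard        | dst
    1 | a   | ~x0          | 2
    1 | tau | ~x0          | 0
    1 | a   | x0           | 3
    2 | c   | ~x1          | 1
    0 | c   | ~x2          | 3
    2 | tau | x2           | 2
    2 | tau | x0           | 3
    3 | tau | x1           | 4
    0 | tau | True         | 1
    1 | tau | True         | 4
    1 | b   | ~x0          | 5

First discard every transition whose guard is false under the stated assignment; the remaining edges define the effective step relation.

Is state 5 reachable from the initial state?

Guard filter leaves 6 enabled edge(s).
Layer 0: {0}
Layer 1: {1,3}  total {0,1,3}
Layer 2: {4}  total {0,1,3,4}
R = {0,1,3,4}

Answer: UNREACHABLE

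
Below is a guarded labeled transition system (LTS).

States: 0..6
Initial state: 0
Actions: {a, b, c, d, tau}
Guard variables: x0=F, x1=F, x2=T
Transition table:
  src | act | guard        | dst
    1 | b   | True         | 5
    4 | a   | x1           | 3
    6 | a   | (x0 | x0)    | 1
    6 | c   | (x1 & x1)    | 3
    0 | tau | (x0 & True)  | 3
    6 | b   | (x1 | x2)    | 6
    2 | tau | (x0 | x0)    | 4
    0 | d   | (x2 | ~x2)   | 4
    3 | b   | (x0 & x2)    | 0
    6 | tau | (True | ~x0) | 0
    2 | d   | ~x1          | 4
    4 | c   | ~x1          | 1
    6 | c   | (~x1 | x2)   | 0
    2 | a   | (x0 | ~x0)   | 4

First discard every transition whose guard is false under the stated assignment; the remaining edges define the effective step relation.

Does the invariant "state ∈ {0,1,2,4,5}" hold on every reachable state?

Safe = {0,1,2,4,5}
R = {0,1,4,5}
  0: safe
  1: safe
  4: safe
  5: safe

Answer: INVARIANT HOLDS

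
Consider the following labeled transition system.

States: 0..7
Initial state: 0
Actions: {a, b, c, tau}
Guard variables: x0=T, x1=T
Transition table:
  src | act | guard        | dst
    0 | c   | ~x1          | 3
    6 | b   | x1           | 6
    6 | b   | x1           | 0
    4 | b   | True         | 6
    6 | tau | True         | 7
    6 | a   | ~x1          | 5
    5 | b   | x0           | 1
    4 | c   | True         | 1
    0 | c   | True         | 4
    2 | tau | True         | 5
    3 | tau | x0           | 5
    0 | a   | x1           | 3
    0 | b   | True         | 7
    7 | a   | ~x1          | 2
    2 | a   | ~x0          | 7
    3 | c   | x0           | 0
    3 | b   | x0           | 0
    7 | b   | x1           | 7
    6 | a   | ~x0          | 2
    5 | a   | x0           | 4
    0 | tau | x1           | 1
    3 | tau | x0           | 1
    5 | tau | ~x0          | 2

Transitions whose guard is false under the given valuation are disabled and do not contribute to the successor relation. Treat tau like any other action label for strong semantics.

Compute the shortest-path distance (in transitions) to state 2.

Answer: UNREACHABLE

Working:
Breadth-first toward 2:
  depth 0: {0}
  depth 1: {1,3,4,7}
  depth 2: {5,6}
2 never appears.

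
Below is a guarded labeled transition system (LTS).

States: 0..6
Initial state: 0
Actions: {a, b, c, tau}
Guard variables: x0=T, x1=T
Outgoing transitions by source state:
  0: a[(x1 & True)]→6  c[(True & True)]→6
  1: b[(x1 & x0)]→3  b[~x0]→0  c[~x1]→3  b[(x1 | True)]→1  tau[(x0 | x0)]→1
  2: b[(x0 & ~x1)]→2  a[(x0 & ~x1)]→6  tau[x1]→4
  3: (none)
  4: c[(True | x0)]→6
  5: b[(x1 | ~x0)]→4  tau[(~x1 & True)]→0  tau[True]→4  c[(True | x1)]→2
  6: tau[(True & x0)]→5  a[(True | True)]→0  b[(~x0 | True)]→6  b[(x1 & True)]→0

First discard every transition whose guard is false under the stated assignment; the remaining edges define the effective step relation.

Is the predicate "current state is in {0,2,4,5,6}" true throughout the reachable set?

Answer: INVARIANT HOLDS

Trace:
Allowed set {0,2,4,5,6}
Reachable = {0,2,4,5,6}
  0: ✓
  2: ✓
  4: ✓
  5: ✓
  6: ✓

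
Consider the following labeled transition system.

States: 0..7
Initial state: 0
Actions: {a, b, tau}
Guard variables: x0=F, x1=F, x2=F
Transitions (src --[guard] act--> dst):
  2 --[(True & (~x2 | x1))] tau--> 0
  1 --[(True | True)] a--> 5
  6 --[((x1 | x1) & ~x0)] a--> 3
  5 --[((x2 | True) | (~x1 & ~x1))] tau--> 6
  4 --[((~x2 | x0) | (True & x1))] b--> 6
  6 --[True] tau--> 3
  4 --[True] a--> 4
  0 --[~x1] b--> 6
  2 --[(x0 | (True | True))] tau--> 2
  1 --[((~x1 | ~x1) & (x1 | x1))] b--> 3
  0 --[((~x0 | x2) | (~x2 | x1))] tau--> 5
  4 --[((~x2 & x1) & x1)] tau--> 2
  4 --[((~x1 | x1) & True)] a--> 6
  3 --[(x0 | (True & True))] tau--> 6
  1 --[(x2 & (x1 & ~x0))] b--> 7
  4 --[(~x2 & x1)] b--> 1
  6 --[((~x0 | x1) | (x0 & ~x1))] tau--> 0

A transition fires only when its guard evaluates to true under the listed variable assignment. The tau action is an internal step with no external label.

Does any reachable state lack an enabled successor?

Reach set: {0,3,5,6}
  0: b→6  tau→5  [deg 2]
  3: tau→6  [deg 1]
  5: tau→6  [deg 1]
  6: tau→0  tau→3  [deg 2]

Answer: DEADLOCK-FREE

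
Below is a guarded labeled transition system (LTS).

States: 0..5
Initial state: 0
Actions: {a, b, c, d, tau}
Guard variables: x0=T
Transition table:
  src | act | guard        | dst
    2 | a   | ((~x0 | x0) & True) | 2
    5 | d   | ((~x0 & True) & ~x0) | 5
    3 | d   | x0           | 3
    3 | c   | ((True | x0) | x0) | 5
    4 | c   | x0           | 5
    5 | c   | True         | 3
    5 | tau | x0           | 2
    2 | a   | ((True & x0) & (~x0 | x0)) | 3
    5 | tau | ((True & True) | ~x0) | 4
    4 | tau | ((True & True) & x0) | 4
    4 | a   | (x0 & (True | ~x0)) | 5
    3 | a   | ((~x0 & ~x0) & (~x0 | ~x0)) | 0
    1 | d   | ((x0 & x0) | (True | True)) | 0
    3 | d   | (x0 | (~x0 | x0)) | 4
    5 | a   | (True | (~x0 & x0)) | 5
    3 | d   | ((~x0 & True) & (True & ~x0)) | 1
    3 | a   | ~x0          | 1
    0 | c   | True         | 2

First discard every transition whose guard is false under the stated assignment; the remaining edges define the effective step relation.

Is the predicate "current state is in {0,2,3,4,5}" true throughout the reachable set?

Answer: INVARIANT HOLDS

Working:
Allowed set {0,2,3,4,5}
R = {0,2,3,4,5}
  0: safe
  2: safe
  3: safe
  4: safe
  5: safe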